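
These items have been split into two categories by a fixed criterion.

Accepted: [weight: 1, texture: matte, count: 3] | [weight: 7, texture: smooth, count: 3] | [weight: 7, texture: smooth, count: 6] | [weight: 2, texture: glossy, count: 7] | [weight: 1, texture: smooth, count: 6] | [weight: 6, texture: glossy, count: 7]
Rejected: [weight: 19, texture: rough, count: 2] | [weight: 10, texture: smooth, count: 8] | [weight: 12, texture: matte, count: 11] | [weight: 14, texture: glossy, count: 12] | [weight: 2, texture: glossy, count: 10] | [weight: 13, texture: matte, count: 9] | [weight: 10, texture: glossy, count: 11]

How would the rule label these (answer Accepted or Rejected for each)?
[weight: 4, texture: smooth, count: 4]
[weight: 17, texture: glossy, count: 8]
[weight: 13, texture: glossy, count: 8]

Accepted, Rejected, Rejected

Every 'Accepted' example satisfies: count ≥ 3 AND count ≤ 7. None of the 'Rejected' examples do.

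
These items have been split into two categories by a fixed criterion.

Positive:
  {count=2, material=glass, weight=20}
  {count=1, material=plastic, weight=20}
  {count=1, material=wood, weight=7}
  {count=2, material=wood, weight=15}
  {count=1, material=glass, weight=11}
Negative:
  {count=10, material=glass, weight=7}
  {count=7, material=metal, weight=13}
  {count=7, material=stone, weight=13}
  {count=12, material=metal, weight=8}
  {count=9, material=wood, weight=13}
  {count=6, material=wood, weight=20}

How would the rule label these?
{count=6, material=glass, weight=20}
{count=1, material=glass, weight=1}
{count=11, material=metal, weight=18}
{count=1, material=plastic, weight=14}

The simplest hypothesis consistent with all the labels is: count ≤ 2.
Negative: {count=6, material=glass, weight=20}, since count = 6. Positive: {count=1, material=glass, weight=1}, since count = 1. Negative: {count=11, material=metal, weight=18}, since count = 11. Positive: {count=1, material=plastic, weight=14}, since count = 1.

Negative, Positive, Negative, Positive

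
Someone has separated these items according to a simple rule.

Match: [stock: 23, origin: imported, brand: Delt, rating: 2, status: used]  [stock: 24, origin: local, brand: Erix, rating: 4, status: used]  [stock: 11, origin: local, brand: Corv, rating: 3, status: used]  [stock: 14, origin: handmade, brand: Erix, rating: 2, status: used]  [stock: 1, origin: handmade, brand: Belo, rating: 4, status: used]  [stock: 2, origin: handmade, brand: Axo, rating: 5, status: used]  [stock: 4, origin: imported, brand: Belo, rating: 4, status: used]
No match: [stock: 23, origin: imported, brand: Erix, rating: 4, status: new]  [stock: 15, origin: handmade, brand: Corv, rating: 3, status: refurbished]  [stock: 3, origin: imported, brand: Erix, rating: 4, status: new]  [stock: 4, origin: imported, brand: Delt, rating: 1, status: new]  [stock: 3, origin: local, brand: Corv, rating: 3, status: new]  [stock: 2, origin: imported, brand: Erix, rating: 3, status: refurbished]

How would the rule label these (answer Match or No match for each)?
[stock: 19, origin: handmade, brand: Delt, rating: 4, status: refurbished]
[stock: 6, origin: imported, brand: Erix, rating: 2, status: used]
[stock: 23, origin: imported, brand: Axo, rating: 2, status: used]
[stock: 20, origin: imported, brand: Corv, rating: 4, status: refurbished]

No match, Match, Match, No match

One predicate separates the groups cleanly: status is used.
[stock: 19, origin: handmade, brand: Delt, rating: 4, status: refurbished]: No match (status is refurbished). [stock: 6, origin: imported, brand: Erix, rating: 2, status: used]: Match (status is used). [stock: 23, origin: imported, brand: Axo, rating: 2, status: used]: Match (status is used). [stock: 20, origin: imported, brand: Corv, rating: 4, status: refurbished]: No match (status is refurbished).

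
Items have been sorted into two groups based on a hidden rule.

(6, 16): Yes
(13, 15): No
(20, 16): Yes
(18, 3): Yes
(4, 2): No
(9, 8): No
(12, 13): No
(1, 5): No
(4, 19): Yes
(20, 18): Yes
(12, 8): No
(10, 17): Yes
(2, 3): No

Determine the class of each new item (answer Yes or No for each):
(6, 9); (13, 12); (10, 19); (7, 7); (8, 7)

The distinguishing property — max ≥ 16 — holds for all the 'Yes' cases and none of the 'No' cases.

No, No, Yes, No, No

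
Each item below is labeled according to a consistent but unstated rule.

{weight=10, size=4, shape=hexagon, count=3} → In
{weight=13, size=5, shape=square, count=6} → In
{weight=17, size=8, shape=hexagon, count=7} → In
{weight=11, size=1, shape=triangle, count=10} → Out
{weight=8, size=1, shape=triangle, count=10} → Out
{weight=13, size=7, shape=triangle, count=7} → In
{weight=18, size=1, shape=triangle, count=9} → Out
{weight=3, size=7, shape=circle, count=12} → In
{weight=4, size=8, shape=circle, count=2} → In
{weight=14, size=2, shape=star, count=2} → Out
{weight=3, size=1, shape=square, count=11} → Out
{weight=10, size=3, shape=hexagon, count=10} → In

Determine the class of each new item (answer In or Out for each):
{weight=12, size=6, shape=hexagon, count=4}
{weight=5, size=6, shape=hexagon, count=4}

In, In

'In' ⟺ size ≥ 3.
{weight=12, size=6, shape=hexagon, count=4}: In (size = 6).
{weight=5, size=6, shape=hexagon, count=4}: In (size = 6).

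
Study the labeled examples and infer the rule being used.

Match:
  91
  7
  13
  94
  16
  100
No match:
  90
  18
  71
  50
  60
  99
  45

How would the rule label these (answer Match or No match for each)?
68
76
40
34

No match, Match, Match, Match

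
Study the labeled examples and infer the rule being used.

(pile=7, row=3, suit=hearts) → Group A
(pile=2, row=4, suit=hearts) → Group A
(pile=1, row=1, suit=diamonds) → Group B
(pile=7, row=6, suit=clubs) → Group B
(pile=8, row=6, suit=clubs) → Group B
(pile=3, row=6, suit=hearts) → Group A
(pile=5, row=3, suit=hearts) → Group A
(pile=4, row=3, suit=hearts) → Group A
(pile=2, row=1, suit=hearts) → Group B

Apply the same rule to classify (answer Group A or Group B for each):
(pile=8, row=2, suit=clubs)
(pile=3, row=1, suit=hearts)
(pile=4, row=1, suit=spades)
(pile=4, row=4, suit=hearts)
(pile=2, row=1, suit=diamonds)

A rule that fits every label: suit is hearts AND row ≥ 3 — true of each 'Group A' example, false of each 'Group B' one.

Group B, Group B, Group B, Group A, Group B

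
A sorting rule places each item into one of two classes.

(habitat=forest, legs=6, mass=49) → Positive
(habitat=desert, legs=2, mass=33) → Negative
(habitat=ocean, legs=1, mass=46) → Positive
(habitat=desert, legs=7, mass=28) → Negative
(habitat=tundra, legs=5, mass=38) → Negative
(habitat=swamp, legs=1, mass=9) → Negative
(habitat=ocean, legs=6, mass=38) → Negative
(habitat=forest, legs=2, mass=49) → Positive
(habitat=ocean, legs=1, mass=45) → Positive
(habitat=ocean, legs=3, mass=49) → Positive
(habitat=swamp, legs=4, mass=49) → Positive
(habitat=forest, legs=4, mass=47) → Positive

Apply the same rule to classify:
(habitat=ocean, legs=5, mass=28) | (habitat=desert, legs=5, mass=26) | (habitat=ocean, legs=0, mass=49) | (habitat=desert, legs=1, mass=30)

Negative, Negative, Positive, Negative

The classifier is using: mass ≥ 45.
(habitat=ocean, legs=5, mass=28) — mass = 28, hence Negative.
(habitat=desert, legs=5, mass=26) — mass = 26, hence Negative.
(habitat=ocean, legs=0, mass=49) — mass = 49, hence Positive.
(habitat=desert, legs=1, mass=30) — mass = 30, hence Negative.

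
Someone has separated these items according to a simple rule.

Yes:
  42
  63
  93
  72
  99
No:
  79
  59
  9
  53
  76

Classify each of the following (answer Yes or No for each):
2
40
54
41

No, No, Yes, No

One predicate separates the groups cleanly: multiple of 3 AND at least 42.
No: 2, since 2 = 3·0 + 2, 2 < 42. No: 40, since 40 = 3·13 + 1, 40 < 42. Yes: 54, since 54 = 3·18, 54 ≥ 42. No: 41, since 41 = 3·13 + 2, 41 < 42.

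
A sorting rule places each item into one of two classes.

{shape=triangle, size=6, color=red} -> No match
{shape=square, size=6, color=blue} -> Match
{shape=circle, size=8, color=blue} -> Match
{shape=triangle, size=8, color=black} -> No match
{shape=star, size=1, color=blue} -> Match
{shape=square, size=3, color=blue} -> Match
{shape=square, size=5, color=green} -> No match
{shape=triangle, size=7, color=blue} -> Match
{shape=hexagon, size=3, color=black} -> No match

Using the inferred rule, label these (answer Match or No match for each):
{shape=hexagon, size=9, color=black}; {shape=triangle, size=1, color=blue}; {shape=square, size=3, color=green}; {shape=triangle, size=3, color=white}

No match, Match, No match, No match

One predicate separates the groups cleanly: color is blue.
{shape=hexagon, size=9, color=black}: color is black, does not pass → No match. {shape=triangle, size=1, color=blue}: color is blue, checks out → Match. {shape=square, size=3, color=green}: color is green, does not pass → No match. {shape=triangle, size=3, color=white}: color is white, does not pass → No match.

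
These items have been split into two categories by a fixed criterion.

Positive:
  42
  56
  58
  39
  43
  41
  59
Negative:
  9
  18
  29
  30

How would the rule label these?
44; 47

'Positive' ⟺ at least 39.
44: 44 ≥ 39, checks out → Positive. 47: 47 ≥ 39, checks out → Positive.

Positive, Positive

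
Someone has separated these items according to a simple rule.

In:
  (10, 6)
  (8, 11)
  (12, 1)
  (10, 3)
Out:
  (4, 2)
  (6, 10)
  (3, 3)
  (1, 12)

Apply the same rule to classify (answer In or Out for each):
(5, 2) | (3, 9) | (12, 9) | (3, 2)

Out, Out, In, Out

The simplest hypothesis consistent with all the labels is: first ≥ 8.
(5, 2) → first 5 → Out.
(3, 9) → first 3 → Out.
(12, 9) → first 12 → In.
(3, 2) → first 3 → Out.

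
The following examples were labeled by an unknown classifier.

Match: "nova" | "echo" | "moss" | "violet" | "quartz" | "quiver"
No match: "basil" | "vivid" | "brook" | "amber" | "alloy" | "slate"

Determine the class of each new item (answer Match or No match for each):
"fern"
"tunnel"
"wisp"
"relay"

Looking at the examples, the only property every 'Match' case has and every 'No match' case lacks is: even length.
Match: "fern", since length 4.
Match: "tunnel", since length 6.
Match: "wisp", since length 4.
No match: "relay", since length 5.

Match, Match, Match, No match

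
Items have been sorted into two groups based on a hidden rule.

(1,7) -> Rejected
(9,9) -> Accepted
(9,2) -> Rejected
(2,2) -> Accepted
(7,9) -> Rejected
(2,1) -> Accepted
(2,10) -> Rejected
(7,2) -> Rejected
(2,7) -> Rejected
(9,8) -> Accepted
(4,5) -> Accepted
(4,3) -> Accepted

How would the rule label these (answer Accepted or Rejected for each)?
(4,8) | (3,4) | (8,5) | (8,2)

Rejected, Accepted, Rejected, Rejected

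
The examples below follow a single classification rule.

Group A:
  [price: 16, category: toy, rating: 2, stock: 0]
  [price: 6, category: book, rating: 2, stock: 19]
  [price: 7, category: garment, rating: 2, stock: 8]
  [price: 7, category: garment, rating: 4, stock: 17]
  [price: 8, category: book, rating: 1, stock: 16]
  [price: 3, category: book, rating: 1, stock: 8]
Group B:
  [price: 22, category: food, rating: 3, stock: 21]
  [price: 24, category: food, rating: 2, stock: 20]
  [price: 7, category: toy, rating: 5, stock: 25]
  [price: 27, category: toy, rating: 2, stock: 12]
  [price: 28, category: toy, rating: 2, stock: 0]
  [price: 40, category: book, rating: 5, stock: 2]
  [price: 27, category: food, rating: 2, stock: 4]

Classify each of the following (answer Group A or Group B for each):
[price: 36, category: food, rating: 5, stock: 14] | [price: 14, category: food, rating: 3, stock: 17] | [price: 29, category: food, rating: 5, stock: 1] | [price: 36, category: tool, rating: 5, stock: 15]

Group B, Group A, Group B, Group B

The simplest hypothesis consistent with all the labels is: rating ≤ 4 AND price ≤ 16.
[price: 36, category: food, rating: 5, stock: 14]: rating = 5, price = 36, does not pass → Group B.
[price: 14, category: food, rating: 3, stock: 17]: rating = 3, price = 14, checks out → Group A.
[price: 29, category: food, rating: 5, stock: 1]: rating = 5, price = 29, does not pass → Group B.
[price: 36, category: tool, rating: 5, stock: 15]: rating = 5, price = 36, does not pass → Group B.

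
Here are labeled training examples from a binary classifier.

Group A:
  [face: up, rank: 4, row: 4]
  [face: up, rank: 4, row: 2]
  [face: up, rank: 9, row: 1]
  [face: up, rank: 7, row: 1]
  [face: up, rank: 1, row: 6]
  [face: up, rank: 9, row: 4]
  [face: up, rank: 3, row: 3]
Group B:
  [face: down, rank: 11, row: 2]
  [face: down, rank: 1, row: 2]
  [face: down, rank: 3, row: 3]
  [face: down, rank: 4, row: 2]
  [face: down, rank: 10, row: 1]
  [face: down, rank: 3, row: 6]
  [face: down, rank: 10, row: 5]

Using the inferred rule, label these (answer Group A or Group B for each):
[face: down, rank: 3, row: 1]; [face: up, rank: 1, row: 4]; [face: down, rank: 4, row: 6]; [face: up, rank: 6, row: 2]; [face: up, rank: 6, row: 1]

Group B, Group A, Group B, Group A, Group A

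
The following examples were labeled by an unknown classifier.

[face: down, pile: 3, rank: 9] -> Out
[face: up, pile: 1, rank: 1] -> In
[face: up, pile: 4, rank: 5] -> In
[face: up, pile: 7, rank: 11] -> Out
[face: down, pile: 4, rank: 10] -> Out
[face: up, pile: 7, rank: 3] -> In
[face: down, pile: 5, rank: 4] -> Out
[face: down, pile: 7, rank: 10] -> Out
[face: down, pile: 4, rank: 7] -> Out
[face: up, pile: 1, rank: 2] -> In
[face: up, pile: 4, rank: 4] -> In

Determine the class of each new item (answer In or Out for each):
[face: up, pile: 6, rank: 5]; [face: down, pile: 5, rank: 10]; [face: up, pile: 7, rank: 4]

The pattern is that an item is 'In' exactly when: face is up AND rank ≤ 5.
[face: up, pile: 6, rank: 5]: In (face is up, rank = 5).
[face: down, pile: 5, rank: 10]: Out (face is down, rank = 10).
[face: up, pile: 7, rank: 4]: In (face is up, rank = 4).

In, Out, In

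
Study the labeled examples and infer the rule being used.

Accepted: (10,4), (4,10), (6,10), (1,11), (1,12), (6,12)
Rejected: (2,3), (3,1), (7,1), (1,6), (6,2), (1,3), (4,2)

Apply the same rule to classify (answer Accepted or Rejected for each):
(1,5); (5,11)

Rejected, Accepted

A rule that fits every label: sum ≥ 12 — true of each 'Accepted' example, false of each 'Rejected' one.
(1,5): 1+5 = 6, doesn't qualify → Rejected.
(5,11): 5+11 = 16, passes → Accepted.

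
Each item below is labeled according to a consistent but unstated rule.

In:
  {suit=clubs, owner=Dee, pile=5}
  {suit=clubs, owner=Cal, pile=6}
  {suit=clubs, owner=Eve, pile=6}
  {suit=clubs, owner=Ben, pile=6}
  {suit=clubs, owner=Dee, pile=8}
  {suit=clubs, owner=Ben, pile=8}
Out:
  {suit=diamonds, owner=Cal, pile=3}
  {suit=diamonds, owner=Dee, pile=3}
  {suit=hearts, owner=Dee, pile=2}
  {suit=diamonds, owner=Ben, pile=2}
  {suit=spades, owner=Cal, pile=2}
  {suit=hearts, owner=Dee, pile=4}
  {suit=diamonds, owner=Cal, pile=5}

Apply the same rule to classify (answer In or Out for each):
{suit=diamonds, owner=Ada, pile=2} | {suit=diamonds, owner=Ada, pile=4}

Out, Out

A rule that fits every label: suit is clubs — true of each 'In' example, false of each 'Out' one.
{suit=diamonds, owner=Ada, pile=2}: suit is diamonds, doesn't qualify → Out. {suit=diamonds, owner=Ada, pile=4}: suit is diamonds, doesn't qualify → Out.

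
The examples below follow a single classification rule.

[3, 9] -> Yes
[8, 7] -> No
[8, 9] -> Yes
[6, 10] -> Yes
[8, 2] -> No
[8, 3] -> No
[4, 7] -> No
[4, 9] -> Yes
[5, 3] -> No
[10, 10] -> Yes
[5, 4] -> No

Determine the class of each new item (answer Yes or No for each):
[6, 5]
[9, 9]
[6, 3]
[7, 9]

No, Yes, No, Yes

The pattern is that an item is 'Yes' exactly when: second ≥ 8.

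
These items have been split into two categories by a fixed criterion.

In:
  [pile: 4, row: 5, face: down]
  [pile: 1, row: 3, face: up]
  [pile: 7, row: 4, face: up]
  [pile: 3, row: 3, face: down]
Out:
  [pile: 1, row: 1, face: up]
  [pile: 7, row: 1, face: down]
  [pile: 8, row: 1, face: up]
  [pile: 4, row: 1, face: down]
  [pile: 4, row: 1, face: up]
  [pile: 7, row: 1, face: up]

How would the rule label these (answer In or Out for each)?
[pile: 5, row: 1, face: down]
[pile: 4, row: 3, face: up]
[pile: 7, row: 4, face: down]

One predicate separates the groups cleanly: row ≥ 3.
[pile: 5, row: 1, face: down]: row = 1 — lacks this property, so Out. [pile: 4, row: 3, face: up]: row = 3 — meets the rule, so In. [pile: 7, row: 4, face: down]: row = 4 — meets the rule, so In.

Out, In, In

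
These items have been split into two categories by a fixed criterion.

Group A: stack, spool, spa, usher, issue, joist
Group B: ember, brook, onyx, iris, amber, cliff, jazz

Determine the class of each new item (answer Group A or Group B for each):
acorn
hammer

Group B, Group B

'Group A' ⟺ odd length AND contains 's'.
acorn → length 5, no 's' → Group B.
hammer → length 6, no 's' → Group B.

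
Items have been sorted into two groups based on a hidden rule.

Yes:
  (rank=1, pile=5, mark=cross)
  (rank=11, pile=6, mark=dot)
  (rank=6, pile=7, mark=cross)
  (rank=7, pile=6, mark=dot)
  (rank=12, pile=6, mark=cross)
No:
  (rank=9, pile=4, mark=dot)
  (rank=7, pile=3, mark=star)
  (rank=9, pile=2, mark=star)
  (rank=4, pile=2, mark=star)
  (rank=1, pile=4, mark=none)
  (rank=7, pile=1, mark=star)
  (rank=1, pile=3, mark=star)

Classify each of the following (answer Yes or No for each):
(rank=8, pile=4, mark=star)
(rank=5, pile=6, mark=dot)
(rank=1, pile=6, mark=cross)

The rule appears to be: pile ≥ 5.

No, Yes, Yes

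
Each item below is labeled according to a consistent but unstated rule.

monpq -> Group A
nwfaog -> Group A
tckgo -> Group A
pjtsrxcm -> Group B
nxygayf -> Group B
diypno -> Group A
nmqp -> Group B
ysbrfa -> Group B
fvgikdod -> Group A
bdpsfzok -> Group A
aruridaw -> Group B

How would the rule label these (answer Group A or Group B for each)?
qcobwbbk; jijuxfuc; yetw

Group A, Group B, Group B

The rule appears to be: contains 'o'.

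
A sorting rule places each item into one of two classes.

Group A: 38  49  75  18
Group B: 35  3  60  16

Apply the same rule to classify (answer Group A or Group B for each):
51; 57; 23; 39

Group B, Group A, Group B, Group A

The classifier is using: digit sum ≥ 9.
51 → digit sum 5+1 = 6 → Group B. 57 → digit sum 5+7 = 12 → Group A. 23 → digit sum 2+3 = 5 → Group B. 39 → digit sum 3+9 = 12 → Group A.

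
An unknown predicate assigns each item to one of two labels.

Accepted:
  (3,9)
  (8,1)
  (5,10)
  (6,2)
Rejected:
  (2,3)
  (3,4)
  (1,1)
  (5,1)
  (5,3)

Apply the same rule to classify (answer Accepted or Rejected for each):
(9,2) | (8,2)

A rule that fits every label: max ≥ 6 — true of each 'Accepted' example, false of each 'Rejected' one.
(9,2): max 9, fits → Accepted. (8,2): max 8, fits → Accepted.

Accepted, Accepted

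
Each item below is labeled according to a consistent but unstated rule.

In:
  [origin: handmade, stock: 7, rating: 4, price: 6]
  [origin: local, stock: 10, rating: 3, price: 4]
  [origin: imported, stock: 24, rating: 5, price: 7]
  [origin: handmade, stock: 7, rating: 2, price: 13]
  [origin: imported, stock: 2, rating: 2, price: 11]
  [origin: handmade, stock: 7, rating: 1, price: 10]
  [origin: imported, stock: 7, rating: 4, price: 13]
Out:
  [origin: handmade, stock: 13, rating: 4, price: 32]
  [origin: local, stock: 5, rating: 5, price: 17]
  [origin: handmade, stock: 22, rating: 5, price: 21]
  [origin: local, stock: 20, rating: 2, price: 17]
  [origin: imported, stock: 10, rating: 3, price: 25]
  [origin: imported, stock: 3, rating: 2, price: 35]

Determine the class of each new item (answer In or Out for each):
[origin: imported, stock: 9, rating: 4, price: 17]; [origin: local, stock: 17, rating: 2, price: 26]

Out, Out

One predicate separates the groups cleanly: price ≤ 13.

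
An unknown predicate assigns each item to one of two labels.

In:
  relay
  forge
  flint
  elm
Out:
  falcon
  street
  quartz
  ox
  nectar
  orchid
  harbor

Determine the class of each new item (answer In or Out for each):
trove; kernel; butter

In, Out, Out

Comparing the two groups points to one rule — odd length.
trove: length 5 — satisfies this, so In.
kernel: length 6 — does not fit, so Out.
butter: length 6 — does not fit, so Out.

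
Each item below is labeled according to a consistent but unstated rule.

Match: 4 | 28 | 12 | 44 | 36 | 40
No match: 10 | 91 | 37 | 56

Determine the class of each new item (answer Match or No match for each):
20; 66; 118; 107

The simplest hypothesis consistent with all the labels is: multiple of 4 AND at most 44.
Match: 20, since 20 = 4·5, 20 ≤ 44. No match: 66, since 66 = 4·16 + 2, 66 > 44. No match: 118, since 118 = 4·29 + 2, 118 > 44. No match: 107, since 107 = 4·26 + 3, 107 > 44.

Match, No match, No match, No match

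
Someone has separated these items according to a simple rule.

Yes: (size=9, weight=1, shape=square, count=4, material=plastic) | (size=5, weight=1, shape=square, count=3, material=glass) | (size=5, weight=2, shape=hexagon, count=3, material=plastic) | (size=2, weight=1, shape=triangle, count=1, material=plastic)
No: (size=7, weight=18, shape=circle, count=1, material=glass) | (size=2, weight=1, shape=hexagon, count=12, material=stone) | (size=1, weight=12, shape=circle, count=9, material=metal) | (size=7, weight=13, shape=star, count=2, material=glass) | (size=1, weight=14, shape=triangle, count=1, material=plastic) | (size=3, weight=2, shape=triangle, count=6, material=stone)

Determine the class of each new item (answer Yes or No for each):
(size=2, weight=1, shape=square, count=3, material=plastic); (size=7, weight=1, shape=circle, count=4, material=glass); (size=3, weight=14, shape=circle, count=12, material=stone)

The simplest hypothesis consistent with all the labels is: weight ≤ 2 AND count ≤ 4.
Yes: (size=2, weight=1, shape=square, count=3, material=plastic), since weight = 1, count = 3.
Yes: (size=7, weight=1, shape=circle, count=4, material=glass), since weight = 1, count = 4.
No: (size=3, weight=14, shape=circle, count=12, material=stone), since weight = 14, count = 12.

Yes, Yes, No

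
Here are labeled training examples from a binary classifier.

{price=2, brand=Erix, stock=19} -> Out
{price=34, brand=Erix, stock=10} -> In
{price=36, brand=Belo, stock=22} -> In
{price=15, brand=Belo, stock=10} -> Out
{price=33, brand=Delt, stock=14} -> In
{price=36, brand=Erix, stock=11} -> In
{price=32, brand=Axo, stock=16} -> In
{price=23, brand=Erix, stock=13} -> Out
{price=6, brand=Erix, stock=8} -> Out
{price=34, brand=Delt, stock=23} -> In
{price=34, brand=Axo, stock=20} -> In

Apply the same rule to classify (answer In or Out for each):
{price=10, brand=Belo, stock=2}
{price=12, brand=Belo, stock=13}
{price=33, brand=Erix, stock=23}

A rule that fits every label: price ≥ 32 — true of each 'In' example, false of each 'Out' one.
{price=10, brand=Belo, stock=2}: price = 10, does not pass → Out. {price=12, brand=Belo, stock=13}: price = 12, does not pass → Out. {price=33, brand=Erix, stock=23}: price = 33, fits → In.

Out, Out, In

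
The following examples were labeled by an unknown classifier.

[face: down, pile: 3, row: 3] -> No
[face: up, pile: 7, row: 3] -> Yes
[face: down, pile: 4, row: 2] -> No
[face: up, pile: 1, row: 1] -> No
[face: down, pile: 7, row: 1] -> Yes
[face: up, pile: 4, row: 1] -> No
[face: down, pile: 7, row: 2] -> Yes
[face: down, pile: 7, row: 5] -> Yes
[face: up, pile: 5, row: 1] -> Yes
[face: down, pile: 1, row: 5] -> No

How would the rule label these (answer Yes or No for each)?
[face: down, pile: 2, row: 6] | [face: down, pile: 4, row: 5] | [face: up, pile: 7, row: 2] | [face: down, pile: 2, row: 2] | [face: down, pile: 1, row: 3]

The simplest hypothesis consistent with all the labels is: pile ≥ 5.
[face: down, pile: 2, row: 6] → pile = 2 → No.
[face: down, pile: 4, row: 5] → pile = 4 → No.
[face: up, pile: 7, row: 2] → pile = 7 → Yes.
[face: down, pile: 2, row: 2] → pile = 2 → No.
[face: down, pile: 1, row: 3] → pile = 1 → No.

No, No, Yes, No, No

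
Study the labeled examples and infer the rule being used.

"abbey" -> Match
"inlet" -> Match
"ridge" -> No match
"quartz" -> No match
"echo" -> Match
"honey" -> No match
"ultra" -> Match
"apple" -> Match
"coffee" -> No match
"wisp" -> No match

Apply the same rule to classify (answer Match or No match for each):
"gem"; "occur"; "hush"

No match, Match, No match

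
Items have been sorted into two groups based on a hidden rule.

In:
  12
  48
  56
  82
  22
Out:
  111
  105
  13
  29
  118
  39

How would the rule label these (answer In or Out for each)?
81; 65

Out, Out

The pattern is that an item is 'In' exactly when: even AND at most 82.
81: Out (81 is odd, 81 ≤ 82). 65: Out (65 is odd, 65 ≤ 82).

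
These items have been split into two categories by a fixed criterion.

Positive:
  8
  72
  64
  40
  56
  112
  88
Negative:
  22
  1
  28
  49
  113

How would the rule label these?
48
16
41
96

The classifier is using: multiple of 8.
48 — 48 = 8·6, hence Positive. 16 — 16 = 8·2, hence Positive. 41 — 41 = 8·5 + 1, hence Negative. 96 — 96 = 8·12, hence Positive.

Positive, Positive, Negative, Positive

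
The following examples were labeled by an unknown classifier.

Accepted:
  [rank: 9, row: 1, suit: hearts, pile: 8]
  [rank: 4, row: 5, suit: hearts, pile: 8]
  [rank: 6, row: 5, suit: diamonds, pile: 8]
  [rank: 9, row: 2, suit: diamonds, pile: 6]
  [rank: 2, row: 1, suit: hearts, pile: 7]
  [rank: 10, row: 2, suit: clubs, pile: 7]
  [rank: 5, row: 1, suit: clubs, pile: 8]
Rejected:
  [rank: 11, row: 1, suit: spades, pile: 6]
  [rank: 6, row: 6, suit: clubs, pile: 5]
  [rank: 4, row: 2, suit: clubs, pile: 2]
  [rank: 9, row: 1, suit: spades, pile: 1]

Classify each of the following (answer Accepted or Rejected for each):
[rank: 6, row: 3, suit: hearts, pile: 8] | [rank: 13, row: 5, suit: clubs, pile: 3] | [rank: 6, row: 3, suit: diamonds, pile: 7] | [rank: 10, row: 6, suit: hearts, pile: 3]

Accepted, Rejected, Accepted, Rejected

All 'Accepted' examples share one property — rank ≤ 10 AND pile ≥ 6 — and every 'Rejected' example lacks it.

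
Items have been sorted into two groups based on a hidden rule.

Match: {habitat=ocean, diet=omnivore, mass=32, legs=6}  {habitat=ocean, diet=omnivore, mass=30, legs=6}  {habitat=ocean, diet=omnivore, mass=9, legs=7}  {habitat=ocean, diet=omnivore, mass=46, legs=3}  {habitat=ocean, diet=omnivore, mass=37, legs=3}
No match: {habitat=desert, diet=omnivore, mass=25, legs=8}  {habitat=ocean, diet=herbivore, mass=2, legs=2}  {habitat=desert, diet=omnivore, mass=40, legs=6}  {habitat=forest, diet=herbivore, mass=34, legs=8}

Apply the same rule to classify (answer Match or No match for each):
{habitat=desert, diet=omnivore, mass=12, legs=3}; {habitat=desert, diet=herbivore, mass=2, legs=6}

A rule that fits every label: habitat is ocean AND diet is omnivore — true of each 'Match' example, false of each 'No match' one.

No match, No match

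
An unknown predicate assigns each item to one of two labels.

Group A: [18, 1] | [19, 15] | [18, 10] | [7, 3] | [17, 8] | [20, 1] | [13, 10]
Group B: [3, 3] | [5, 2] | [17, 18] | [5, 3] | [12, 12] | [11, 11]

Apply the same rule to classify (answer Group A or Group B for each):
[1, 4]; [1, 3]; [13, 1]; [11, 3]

Group B, Group B, Group A, Group A

'Group A' ⟺ first > second AND sum ≥ 10.
Group B: [1, 4], since 1 < 4, 1+4 = 5. Group B: [1, 3], since 1 < 3, 1+3 = 4. Group A: [13, 1], since 13 > 1, 13+1 = 14. Group A: [11, 3], since 11 > 3, 11+3 = 14.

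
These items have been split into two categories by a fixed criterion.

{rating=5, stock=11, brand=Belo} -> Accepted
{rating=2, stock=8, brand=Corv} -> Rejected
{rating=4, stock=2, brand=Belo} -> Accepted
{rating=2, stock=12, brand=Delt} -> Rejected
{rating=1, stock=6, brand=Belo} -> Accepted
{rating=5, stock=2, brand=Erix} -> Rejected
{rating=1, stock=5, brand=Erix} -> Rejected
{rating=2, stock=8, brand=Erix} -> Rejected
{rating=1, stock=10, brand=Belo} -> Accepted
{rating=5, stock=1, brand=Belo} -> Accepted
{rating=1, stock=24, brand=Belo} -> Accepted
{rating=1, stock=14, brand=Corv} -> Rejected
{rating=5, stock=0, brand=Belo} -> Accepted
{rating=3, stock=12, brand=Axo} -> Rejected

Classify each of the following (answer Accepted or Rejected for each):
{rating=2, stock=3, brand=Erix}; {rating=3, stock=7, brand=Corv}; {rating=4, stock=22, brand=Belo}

The classifier is using: brand is Belo.

Rejected, Rejected, Accepted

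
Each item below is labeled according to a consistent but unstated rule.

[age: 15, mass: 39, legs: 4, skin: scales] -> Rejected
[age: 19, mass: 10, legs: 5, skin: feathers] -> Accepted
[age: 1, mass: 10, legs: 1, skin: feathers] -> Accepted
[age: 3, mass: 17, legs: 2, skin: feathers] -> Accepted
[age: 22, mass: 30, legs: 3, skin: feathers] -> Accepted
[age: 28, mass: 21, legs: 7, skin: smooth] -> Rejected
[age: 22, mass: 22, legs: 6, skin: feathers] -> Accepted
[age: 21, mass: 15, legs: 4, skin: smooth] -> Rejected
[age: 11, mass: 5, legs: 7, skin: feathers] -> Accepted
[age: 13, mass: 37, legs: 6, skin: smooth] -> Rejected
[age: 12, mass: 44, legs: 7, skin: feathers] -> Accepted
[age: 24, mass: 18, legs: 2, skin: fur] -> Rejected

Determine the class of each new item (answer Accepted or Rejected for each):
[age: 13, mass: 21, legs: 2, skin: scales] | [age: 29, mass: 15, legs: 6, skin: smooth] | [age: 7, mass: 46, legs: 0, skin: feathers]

Rejected, Rejected, Accepted

Comparing the two groups points to one rule — skin is feathers.
[age: 13, mass: 21, legs: 2, skin: scales]: skin is scales, doesn't qualify → Rejected.
[age: 29, mass: 15, legs: 6, skin: smooth]: skin is smooth, doesn't qualify → Rejected.
[age: 7, mass: 46, legs: 0, skin: feathers]: skin is feathers, checks out → Accepted.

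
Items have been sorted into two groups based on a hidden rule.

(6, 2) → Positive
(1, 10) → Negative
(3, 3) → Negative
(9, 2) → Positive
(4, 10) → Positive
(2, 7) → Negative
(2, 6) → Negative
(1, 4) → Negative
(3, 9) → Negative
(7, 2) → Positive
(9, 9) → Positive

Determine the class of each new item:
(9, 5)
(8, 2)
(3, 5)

Positive, Positive, Negative

One predicate separates the groups cleanly: first ≥ 4.
Positive: (9, 5), since first 9.
Positive: (8, 2), since first 8.
Negative: (3, 5), since first 3.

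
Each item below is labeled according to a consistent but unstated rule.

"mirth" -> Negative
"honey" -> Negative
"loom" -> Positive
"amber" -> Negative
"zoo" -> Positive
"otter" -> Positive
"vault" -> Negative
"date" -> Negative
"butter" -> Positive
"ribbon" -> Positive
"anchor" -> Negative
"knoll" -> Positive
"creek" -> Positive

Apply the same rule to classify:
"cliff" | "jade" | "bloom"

Positive, Negative, Positive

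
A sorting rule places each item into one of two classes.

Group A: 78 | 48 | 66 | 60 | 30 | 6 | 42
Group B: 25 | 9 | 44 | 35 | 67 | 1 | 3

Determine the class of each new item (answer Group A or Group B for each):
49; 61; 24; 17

Group B, Group B, Group A, Group B

Comparing the two groups points to one rule — multiple of 6.
49: 49 = 6·8 + 1, does not satisfy this → Group B.
61: 61 = 6·10 + 1, does not satisfy this → Group B.
24: 24 = 6·4, passes → Group A.
17: 17 = 6·2 + 5, does not satisfy this → Group B.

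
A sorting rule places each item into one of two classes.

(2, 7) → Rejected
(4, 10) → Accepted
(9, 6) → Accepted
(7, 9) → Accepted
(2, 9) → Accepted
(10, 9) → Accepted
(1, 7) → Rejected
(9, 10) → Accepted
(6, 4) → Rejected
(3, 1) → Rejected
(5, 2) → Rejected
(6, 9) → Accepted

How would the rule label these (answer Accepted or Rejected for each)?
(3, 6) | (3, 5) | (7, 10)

Rejected, Rejected, Accepted

The rule appears to be: sum ≥ 11.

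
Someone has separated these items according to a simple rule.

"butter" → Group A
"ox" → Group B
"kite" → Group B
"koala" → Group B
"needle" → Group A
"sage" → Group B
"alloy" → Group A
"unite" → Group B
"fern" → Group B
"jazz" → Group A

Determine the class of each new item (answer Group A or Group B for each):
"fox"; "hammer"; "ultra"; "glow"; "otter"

Group B, Group A, Group B, Group B, Group A

The distinguishing property — has a double letter — holds for all the 'Group A' cases and none of the 'Group B' cases.
"fox": no doubled letter — does not fit, so Group B.
"hammer": 'mm' doubled — passes, so Group A.
"ultra": no doubled letter — does not fit, so Group B.
"glow": no doubled letter — does not fit, so Group B.
"otter": 'tt' doubled — passes, so Group A.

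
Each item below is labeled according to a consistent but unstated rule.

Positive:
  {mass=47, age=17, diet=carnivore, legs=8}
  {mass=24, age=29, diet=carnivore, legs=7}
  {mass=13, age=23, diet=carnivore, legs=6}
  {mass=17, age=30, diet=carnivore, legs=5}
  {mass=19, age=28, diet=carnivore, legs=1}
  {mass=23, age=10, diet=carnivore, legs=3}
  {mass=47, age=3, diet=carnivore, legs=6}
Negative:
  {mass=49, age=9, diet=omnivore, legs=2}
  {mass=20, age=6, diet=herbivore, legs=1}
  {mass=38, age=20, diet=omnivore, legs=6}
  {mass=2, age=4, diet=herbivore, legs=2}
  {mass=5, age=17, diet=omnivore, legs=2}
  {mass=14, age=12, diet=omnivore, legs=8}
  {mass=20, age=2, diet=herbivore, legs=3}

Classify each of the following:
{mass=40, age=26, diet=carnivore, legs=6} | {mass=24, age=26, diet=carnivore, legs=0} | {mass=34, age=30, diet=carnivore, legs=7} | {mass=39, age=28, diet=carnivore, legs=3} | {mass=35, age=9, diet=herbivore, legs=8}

Positive, Positive, Positive, Positive, Negative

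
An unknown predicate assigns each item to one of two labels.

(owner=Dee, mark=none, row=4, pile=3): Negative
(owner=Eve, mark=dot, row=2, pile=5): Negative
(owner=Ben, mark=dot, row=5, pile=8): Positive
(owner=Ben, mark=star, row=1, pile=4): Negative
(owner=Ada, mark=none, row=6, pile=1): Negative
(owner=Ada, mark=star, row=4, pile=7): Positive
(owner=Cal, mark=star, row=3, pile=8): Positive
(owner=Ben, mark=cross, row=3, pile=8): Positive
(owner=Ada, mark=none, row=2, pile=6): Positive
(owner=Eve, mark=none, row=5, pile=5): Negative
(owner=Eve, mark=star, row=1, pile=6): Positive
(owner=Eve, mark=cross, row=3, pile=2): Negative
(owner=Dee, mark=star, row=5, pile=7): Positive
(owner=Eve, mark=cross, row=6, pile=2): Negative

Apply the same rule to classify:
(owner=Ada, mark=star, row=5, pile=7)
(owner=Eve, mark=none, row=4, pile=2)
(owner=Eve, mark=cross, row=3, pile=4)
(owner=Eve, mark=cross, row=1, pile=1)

Positive, Negative, Negative, Negative

The classifier is using: pile ≥ 6.
(owner=Ada, mark=star, row=5, pile=7) — pile = 7, hence Positive.
(owner=Eve, mark=none, row=4, pile=2) — pile = 2, hence Negative.
(owner=Eve, mark=cross, row=3, pile=4) — pile = 4, hence Negative.
(owner=Eve, mark=cross, row=1, pile=1) — pile = 1, hence Negative.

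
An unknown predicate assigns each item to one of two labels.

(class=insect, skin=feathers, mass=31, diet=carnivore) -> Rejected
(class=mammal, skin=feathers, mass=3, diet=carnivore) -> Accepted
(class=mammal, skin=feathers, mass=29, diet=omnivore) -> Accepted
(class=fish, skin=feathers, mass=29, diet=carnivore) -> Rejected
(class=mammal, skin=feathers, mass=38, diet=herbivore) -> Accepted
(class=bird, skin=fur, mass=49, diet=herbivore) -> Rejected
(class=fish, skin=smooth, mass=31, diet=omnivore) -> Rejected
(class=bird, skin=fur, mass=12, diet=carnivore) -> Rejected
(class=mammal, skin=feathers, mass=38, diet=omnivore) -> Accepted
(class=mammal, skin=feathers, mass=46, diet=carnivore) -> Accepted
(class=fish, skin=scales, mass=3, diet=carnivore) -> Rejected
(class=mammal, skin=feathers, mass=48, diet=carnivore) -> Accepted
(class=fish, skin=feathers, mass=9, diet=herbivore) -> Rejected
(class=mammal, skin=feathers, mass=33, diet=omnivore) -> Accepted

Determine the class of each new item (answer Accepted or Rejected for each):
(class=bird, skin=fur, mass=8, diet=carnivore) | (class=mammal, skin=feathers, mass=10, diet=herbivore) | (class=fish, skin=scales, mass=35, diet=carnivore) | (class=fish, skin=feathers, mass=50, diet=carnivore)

The distinguishing property — class is mammal — holds for all the 'Accepted' cases and none of the 'Rejected' cases.
(class=bird, skin=fur, mass=8, diet=carnivore) → class is bird → Rejected.
(class=mammal, skin=feathers, mass=10, diet=herbivore) → class is mammal → Accepted.
(class=fish, skin=scales, mass=35, diet=carnivore) → class is fish → Rejected.
(class=fish, skin=feathers, mass=50, diet=carnivore) → class is fish → Rejected.

Rejected, Accepted, Rejected, Rejected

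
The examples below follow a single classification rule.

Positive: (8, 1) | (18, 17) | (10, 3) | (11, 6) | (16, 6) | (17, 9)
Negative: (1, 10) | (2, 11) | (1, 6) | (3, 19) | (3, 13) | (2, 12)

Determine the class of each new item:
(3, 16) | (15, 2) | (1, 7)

The common property of the 'Positive' items is: first > second. No 'Negative' item has it.
(3, 16): Negative (3 < 16). (15, 2): Positive (15 > 2). (1, 7): Negative (1 < 7).

Negative, Positive, Negative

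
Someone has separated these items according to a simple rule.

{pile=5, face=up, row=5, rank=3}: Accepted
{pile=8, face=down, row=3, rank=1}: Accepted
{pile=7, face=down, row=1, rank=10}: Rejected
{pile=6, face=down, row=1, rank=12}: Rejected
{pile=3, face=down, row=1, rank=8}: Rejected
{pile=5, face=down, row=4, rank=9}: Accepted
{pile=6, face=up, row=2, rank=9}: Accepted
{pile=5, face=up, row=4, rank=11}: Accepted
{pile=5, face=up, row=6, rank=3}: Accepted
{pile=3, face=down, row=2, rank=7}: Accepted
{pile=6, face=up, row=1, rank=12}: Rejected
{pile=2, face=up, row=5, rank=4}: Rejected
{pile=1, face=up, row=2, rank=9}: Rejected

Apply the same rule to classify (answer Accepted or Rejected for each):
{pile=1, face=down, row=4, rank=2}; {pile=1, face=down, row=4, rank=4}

Rejected, Rejected

Every 'Accepted' example satisfies: pile ≥ 3 AND row ≥ 2. None of the 'Rejected' examples do.
{pile=1, face=down, row=4, rank=2}: Rejected (pile = 1, row = 4). {pile=1, face=down, row=4, rank=4}: Rejected (pile = 1, row = 4).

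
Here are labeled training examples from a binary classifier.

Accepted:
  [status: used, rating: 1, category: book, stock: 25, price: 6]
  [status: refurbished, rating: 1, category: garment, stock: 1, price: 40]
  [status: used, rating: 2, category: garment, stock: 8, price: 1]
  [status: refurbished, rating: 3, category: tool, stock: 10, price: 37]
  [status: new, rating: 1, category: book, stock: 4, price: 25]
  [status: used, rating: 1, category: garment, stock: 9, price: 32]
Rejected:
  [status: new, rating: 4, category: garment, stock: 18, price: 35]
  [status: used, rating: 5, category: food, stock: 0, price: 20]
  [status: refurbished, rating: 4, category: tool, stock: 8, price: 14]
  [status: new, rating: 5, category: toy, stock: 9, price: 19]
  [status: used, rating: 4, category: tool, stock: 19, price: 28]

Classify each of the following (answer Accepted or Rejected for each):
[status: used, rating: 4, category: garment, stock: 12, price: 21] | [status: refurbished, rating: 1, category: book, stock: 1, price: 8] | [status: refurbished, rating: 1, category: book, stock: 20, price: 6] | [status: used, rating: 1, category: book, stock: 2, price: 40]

Rejected, Accepted, Accepted, Accepted

The distinguishing property — rating ≤ 3 — holds for all the 'Accepted' cases and none of the 'Rejected' cases.
[status: used, rating: 4, category: garment, stock: 12, price: 21]: Rejected (rating = 4). [status: refurbished, rating: 1, category: book, stock: 1, price: 8]: Accepted (rating = 1). [status: refurbished, rating: 1, category: book, stock: 20, price: 6]: Accepted (rating = 1). [status: used, rating: 1, category: book, stock: 2, price: 40]: Accepted (rating = 1).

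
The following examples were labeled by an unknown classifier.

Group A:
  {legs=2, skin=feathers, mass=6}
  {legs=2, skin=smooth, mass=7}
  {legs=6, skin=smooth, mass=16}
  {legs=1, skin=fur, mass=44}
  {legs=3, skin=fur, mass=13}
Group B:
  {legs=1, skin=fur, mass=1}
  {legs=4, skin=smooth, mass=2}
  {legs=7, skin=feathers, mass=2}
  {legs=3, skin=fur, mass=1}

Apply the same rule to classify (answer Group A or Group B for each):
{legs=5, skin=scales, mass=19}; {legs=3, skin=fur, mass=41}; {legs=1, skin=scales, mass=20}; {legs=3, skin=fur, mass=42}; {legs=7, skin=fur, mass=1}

Group A, Group A, Group A, Group A, Group B

The simplest hypothesis consistent with all the labels is: mass ≥ 6.
{legs=5, skin=scales, mass=19}: mass = 19 — meets the rule, so Group A. {legs=3, skin=fur, mass=41}: mass = 41 — meets the rule, so Group A. {legs=1, skin=scales, mass=20}: mass = 20 — meets the rule, so Group A. {legs=3, skin=fur, mass=42}: mass = 42 — meets the rule, so Group A. {legs=7, skin=fur, mass=1}: mass = 1 — does not fit, so Group B.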